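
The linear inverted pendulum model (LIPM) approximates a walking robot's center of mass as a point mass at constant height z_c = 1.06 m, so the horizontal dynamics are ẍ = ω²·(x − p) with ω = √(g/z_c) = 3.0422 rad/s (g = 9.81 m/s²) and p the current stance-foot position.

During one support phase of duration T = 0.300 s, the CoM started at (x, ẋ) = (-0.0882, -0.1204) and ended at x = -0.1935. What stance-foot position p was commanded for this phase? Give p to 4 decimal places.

p = 0.0551

ωT = 3.0422·0.300 = 0.912660; cosh(ωT) = 1.446197, sinh(ωT) = 1.044742
x(T) = p + (x₀−p)·cosh(ωT) + (ẋ₀/ω)·sinh(ωT) ⇒ p·(1 − cosh) = x(T) − x₀·cosh − (ẋ₀/ω)·sinh
numerator   = -0.1935 − (-0.0882)·1.446197 − (-0.1204/3.0422)·1.044742 = -0.024598
denominator = 1 − 1.446197 = -0.446197
p = -0.024598 / -0.446197 = 0.0551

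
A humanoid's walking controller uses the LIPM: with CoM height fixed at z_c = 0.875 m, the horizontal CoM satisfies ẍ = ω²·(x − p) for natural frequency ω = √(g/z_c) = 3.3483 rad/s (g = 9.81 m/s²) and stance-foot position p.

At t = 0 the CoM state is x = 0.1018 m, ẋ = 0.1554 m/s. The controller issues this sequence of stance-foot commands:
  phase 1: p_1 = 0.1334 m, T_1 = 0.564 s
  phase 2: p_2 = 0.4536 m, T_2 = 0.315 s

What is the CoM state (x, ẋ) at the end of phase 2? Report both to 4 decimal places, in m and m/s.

x = 0.0766, ẋ = -0.8750

phase 1: p=0.1334, T=0.564, ωT=1.888441, cosh=3.380183, sinh=3.228875; start (x,ẋ)=(0.101800, 0.155400) → end (x,ẋ)=(0.176444, 0.183645)
phase 2: p=0.4536, T=0.315, ωT=1.054714, cosh=1.609724, sinh=1.261432; start (x,ẋ)=(0.176444, 0.183645) → end (x,ẋ)=(0.076641, -0.874995)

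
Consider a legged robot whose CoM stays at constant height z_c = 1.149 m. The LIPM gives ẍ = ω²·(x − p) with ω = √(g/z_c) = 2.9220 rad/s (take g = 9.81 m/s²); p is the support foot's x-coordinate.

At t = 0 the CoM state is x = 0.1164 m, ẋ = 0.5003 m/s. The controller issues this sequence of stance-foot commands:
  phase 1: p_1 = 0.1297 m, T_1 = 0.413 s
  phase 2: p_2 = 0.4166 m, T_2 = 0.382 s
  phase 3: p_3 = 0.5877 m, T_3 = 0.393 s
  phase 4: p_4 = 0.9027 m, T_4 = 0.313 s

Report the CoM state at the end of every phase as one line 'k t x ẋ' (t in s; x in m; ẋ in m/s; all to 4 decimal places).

phase 1: p=0.1297, T=0.413, ωT=1.206786, cosh=1.820941, sinh=1.521783; start (x,ẋ)=(0.116400, 0.500300) → end (x,ẋ)=(0.366039, 0.851876)
phase 2: p=0.4166, T=0.382, ωT=1.116204, cosh=1.690381, sinh=1.362861; start (x,ẋ)=(0.366039, 0.851876) → end (x,ẋ)=(0.728459, 1.238646)
phase 3: p=0.5877, T=0.393, ωT=1.148346, cosh=1.735067, sinh=1.417906; start (x,ẋ)=(0.728459, 1.238646) → end (x,ẋ)=(1.432982, 2.732316)
phase 4: p=0.9027, T=0.313, ωT=0.914586, cosh=1.448212, sinh=1.047530; start (x,ẋ)=(1.432982, 2.732316) → end (x,ẋ)=(2.650188, 5.580102)

1 0.4130 0.3660 0.8519
2 0.7950 0.7285 1.2386
3 1.1880 1.4330 2.7323
4 1.5010 2.6502 5.5801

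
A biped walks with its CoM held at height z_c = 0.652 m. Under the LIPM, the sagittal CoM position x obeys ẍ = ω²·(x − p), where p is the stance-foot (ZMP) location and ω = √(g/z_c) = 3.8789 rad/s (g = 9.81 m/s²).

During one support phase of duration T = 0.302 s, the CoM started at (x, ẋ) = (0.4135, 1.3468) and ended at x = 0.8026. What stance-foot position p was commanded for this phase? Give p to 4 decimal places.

ωT = 3.8789·0.302 = 1.171428; cosh(ωT) = 1.768260, sinh(ωT) = 1.458336
x(T) = p + (x₀−p)·cosh(ωT) + (ẋ₀/ω)·sinh(ωT) ⇒ p·(1 − cosh) = x(T) − x₀·cosh − (ẋ₀/ω)·sinh
numerator   = 0.8026 − (0.4135)·1.768260 − (1.3468/3.8789)·1.458336 = -0.434927
denominator = 1 − 1.768260 = -0.768260
p = -0.434927 / -0.768260 = 0.5661

p = 0.5661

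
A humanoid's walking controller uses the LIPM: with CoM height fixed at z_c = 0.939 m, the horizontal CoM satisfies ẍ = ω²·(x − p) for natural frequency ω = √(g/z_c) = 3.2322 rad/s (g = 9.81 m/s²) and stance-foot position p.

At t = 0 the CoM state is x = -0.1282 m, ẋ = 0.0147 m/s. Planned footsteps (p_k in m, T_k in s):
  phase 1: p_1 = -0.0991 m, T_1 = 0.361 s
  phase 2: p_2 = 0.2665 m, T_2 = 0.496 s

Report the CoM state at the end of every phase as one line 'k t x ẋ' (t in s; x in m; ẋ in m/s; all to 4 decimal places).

1 0.3610 -0.1438 -0.1105
2 0.8570 -0.8755 -3.4467

phase 1: p=-0.0991, T=0.361, ωT=1.166824, cosh=1.761565, sinh=1.450211; start (x,ẋ)=(-0.128200, 0.014700) → end (x,ẋ)=(-0.143766, -0.110508)
phase 2: p=0.2665, T=0.496, ωT=1.603171, cosh=2.585011, sinh=2.383754; start (x,ẋ)=(-0.143766, -0.110508) → end (x,ẋ)=(-0.875542, -3.446668)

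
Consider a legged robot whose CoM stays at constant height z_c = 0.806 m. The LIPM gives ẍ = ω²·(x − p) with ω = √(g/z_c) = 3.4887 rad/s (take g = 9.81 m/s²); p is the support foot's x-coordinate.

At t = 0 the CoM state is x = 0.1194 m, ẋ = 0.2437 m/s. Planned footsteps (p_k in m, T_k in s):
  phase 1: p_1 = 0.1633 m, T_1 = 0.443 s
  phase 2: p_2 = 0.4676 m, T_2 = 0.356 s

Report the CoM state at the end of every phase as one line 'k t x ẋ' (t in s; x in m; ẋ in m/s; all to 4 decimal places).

phase 1: p=0.1633, T=0.443, ωT=1.545494, cosh=2.451748, sinh=2.238541; start (x,ẋ)=(0.119400, 0.243700) → end (x,ẋ)=(0.212040, 0.254650)
phase 2: p=0.4676, T=0.356, ωT=1.241977, cosh=1.875633, sinh=1.586820; start (x,ẋ)=(0.212040, 0.254650) → end (x,ẋ)=(0.104089, -0.937138)

1 0.4430 0.2120 0.2546
2 0.7990 0.1041 -0.9371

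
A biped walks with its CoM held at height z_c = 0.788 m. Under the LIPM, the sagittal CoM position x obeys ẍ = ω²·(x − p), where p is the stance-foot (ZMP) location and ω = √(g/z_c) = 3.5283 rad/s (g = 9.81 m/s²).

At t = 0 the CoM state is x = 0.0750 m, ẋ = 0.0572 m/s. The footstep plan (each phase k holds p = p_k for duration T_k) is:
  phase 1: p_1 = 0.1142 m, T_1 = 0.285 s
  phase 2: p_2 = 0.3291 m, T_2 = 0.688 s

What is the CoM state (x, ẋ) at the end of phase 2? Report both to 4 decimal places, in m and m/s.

x = -1.2547, ẋ = -5.5148

phase 1: p=0.1142, T=0.285, ωT=1.005565, cosh=1.549645, sinh=1.183807; start (x,ẋ)=(0.075000, 0.057200) → end (x,ẋ)=(0.072646, -0.075092)
phase 2: p=0.3291, T=0.688, ωT=2.427470, cosh=5.709222, sinh=5.620963; start (x,ẋ)=(0.072646, -0.075092) → end (x,ẋ)=(-1.254685, -5.514835)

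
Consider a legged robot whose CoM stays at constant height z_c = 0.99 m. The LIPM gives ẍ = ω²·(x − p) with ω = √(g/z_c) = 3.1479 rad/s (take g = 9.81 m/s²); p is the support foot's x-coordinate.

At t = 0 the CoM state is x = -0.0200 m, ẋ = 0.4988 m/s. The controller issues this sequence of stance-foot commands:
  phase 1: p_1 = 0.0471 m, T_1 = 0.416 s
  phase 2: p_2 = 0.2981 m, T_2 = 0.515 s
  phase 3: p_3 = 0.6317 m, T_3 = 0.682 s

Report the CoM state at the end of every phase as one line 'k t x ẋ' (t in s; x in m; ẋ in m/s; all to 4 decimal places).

1 0.4160 0.1859 0.6285
2 0.9310 0.4884 0.7931
3 1.6130 1.0735 1.5361

phase 1: p=0.0471, T=0.416, ωT=1.309526, cosh=1.987183, sinh=1.717236; start (x,ẋ)=(-0.020000, 0.498800) → end (x,ẋ)=(0.185864, 0.628486)
phase 2: p=0.2981, T=0.515, ωT=1.621169, cosh=2.628333, sinh=2.430665; start (x,ẋ)=(0.185864, 0.628486) → end (x,ẋ)=(0.488395, 0.793099)
phase 3: p=0.6317, T=0.682, ωT=2.146868, cosh=4.337430, sinh=4.220581; start (x,ẋ)=(0.488395, 0.793099) → end (x,ẋ)=(1.073481, 1.536067)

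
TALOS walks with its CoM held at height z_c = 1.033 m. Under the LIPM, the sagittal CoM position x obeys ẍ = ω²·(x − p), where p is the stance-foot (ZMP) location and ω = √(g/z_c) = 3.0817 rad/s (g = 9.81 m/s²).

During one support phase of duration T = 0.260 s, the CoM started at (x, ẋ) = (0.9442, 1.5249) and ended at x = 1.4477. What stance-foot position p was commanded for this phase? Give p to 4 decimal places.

ωT = 3.0817·0.260 = 0.801242; cosh(ωT) = 1.338539, sinh(ωT) = 0.889768
x(T) = p + (x₀−p)·cosh(ωT) + (ẋ₀/ω)·sinh(ωT) ⇒ p·(1 − cosh) = x(T) − x₀·cosh − (ẋ₀/ω)·sinh
numerator   = 1.4477 − (0.9442)·1.338539 − (1.5249/3.0817)·0.889768 = -0.256427
denominator = 1 − 1.338539 = -0.338539
p = -0.256427 / -0.338539 = 0.7575

p = 0.7575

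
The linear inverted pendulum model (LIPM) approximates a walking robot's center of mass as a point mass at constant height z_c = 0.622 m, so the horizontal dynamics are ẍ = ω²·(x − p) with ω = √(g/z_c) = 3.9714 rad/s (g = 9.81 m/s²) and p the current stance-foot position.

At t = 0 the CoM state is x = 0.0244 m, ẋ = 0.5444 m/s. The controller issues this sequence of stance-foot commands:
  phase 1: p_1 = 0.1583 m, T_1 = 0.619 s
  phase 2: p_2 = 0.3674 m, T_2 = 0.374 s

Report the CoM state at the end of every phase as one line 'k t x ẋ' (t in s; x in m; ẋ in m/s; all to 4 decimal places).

phase 1: p=0.1583, T=0.619, ωT=2.458297, cosh=5.885236, sinh=5.799655; start (x,ẋ)=(0.024400, 0.544400) → end (x,ẋ)=(0.165284, 0.119837)
phase 2: p=0.3674, T=0.374, ωT=1.485304, cosh=2.321370, sinh=2.094936; start (x,ẋ)=(0.165284, 0.119837) → end (x,ẋ)=(-0.038570, -1.403381)

1 0.6190 0.1653 0.1198
2 0.9930 -0.0386 -1.4034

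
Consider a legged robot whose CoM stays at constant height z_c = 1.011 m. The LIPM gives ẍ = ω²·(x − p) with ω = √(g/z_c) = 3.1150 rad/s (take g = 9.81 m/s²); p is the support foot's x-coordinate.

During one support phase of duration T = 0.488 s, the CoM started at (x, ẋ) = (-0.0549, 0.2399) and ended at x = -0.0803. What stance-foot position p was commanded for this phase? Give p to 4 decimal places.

ωT = 3.1150·0.488 = 1.520120; cosh(ωT) = 2.395730, sinh(ωT) = 2.177044
x(T) = p + (x₀−p)·cosh(ωT) + (ẋ₀/ω)·sinh(ωT) ⇒ p·(1 − cosh) = x(T) − x₀·cosh − (ẋ₀/ω)·sinh
numerator   = -0.0803 − (-0.0549)·2.395730 − (0.2399/3.1150)·2.177044 = -0.116438
denominator = 1 − 2.395730 = -1.395730
p = -0.116438 / -1.395730 = 0.0834

p = 0.0834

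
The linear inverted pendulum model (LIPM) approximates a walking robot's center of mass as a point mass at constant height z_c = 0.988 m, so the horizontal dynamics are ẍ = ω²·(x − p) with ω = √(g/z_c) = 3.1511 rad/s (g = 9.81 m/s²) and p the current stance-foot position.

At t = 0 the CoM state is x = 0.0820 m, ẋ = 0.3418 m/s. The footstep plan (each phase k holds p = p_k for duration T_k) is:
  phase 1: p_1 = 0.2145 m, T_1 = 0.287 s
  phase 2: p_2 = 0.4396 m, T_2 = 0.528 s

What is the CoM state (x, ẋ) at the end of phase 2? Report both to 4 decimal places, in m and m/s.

x = -0.3418, ẋ = -2.2698

phase 1: p=0.2145, T=0.287, ωT=0.904366, cosh=1.437582, sinh=1.032783; start (x,ẋ)=(0.082000, 0.341800) → end (x,ẋ)=(0.136046, 0.060157)
phase 2: p=0.4396, T=0.528, ωT=1.663781, cosh=2.734327, sinh=2.544906; start (x,ẋ)=(0.136046, 0.060157) → end (x,ẋ)=(-0.341830, -2.269783)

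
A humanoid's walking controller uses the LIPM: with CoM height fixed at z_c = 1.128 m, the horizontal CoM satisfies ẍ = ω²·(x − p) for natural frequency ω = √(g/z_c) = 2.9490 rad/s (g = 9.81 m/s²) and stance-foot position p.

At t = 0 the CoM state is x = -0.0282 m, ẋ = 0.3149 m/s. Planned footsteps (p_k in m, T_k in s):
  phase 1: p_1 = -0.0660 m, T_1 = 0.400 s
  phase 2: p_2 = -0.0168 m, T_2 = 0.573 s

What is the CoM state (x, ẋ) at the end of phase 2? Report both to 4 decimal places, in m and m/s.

x = 1.1176, ẋ = 3.3837

phase 1: p=-0.0660, T=0.400, ωT=1.179600, cosh=1.780237, sinh=1.472836; start (x,ẋ)=(-0.028200, 0.314900) → end (x,ẋ)=(0.158565, 0.724777)
phase 2: p=-0.0168, T=0.573, ωT=1.689777, cosh=2.801416, sinh=2.616856; start (x,ẋ)=(0.158565, 0.724777) → end (x,ẋ)=(1.117617, 3.383714)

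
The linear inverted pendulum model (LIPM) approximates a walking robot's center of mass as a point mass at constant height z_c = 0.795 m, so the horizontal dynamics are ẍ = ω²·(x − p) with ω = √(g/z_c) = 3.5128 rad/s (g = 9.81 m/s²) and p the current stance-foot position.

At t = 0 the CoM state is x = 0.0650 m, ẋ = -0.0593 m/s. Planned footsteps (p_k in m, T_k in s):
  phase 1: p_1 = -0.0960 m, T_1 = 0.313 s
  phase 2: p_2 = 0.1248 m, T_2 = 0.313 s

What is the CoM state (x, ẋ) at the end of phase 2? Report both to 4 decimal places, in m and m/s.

x = 0.4161, ẋ = 1.2123

phase 1: p=-0.0960, T=0.313, ωT=1.099506, cosh=1.667859, sinh=1.334824; start (x,ẋ)=(0.065000, -0.059300) → end (x,ẋ)=(0.149992, 0.656020)
phase 2: p=0.1248, T=0.313, ωT=1.099506, cosh=1.667859, sinh=1.334824; start (x,ẋ)=(0.149992, 0.656020) → end (x,ẋ)=(0.416097, 1.212274)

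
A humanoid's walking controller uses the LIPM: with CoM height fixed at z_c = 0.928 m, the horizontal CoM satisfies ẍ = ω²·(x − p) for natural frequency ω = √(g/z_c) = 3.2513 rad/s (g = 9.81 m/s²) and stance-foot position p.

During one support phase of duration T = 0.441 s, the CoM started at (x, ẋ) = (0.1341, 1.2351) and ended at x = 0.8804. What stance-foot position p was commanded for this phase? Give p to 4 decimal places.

ωT = 3.2513·0.441 = 1.433823; cosh(ωT) = 2.216551, sinh(ωT) = 1.978155
x(T) = p + (x₀−p)·cosh(ωT) + (ẋ₀/ω)·sinh(ωT) ⇒ p·(1 − cosh) = x(T) − x₀·cosh − (ẋ₀/ω)·sinh
numerator   = 0.8804 − (0.1341)·2.216551 − (1.2351/3.2513)·1.978155 = -0.168299
denominator = 1 − 2.216551 = -1.216551
p = -0.168299 / -1.216551 = 0.1383

p = 0.1383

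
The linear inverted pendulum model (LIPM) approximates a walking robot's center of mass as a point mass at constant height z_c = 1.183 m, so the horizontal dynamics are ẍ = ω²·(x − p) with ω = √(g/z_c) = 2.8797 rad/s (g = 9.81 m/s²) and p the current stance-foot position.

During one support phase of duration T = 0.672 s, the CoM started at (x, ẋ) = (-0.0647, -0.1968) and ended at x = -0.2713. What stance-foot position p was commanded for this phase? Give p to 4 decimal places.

p = -0.0746

ωT = 2.8797·0.672 = 1.935158; cosh(ωT) = 3.534771, sinh(ωT) = 3.390370
x(T) = p + (x₀−p)·cosh(ωT) + (ẋ₀/ω)·sinh(ωT) ⇒ p·(1 − cosh) = x(T) − x₀·cosh − (ẋ₀/ω)·sinh
numerator   = -0.2713 − (-0.0647)·3.534771 − (-0.1968/2.8797)·3.390370 = 0.189099
denominator = 1 − 3.534771 = -2.534771
p = 0.189099 / -2.534771 = -0.0746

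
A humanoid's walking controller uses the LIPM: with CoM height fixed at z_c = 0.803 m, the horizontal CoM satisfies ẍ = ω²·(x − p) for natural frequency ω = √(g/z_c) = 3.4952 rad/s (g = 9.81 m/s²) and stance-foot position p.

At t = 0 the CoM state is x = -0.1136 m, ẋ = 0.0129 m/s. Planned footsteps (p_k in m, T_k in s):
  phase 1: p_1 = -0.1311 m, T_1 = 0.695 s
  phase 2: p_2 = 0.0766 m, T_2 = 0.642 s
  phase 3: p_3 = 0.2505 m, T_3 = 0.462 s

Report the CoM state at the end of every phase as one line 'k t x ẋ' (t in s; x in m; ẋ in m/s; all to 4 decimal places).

phase 1: p=-0.1311, T=0.695, ωT=2.429164, cosh=5.718750, sinh=5.630640; start (x,ẋ)=(-0.113600, 0.012900) → end (x,ẋ)=(-0.010240, 0.418176)
phase 2: p=0.0766, T=0.642, ωT=2.243918, cosh=4.768126, sinh=4.662084; start (x,ẋ)=(-0.010240, 0.418176) → end (x,ẋ)=(0.220319, 0.578856)
phase 3: p=0.2505, T=0.462, ωT=1.614782, cosh=2.612864, sinh=2.413930; start (x,ẋ)=(0.220319, 0.578856) → end (x,ẋ)=(0.571423, 1.257828)

1 0.6950 -0.0102 0.4182
2 1.3370 0.2203 0.5789
3 1.7990 0.5714 1.2578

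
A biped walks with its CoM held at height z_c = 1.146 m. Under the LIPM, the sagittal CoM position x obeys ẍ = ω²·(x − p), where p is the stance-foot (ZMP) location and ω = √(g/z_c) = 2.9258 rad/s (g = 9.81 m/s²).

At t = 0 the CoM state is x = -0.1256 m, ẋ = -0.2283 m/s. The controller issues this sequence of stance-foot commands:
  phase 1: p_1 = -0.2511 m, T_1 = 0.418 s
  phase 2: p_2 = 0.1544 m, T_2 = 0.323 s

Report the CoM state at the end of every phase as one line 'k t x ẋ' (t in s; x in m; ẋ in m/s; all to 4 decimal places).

phase 1: p=-0.2511, T=0.418, ωT=1.222984, cosh=1.845831, sinh=1.551481; start (x,ẋ)=(-0.125600, -0.228300) → end (x,ẋ)=(-0.140510, 0.148282)
phase 2: p=0.1544, T=0.323, ωT=0.945033, cosh=1.480783, sinh=1.092116; start (x,ẋ)=(-0.140510, 0.148282) → end (x,ẋ)=(-0.226949, -0.722758)

1 0.4180 -0.1405 0.1483
2 0.7410 -0.2269 -0.7228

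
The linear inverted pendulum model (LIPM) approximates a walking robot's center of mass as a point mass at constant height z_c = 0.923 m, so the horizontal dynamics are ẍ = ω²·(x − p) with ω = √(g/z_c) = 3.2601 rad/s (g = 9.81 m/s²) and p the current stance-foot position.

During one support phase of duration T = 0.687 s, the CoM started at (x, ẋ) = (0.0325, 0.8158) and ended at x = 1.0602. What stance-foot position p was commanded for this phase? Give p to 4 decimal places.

ωT = 3.2601·0.687 = 2.239689; cosh(ωT) = 4.748450, sinh(ωT) = 4.641958
x(T) = p + (x₀−p)·cosh(ωT) + (ẋ₀/ω)·sinh(ωT) ⇒ p·(1 − cosh) = x(T) − x₀·cosh − (ẋ₀/ω)·sinh
numerator   = 1.0602 − (0.0325)·4.748450 − (0.8158/3.2601)·4.641958 = -0.255718
denominator = 1 − 4.748450 = -3.748450
p = -0.255718 / -3.748450 = 0.0682

p = 0.0682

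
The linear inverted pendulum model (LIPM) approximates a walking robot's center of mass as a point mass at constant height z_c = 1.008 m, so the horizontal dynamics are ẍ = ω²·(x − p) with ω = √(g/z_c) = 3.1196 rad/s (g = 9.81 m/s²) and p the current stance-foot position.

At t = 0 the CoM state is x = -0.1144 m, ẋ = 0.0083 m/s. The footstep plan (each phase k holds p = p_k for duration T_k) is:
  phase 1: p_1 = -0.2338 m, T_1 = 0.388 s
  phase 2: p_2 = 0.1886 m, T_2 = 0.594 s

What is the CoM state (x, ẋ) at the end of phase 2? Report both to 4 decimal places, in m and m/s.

x = 0.1171, ẋ = -0.0336

phase 1: p=-0.2338, T=0.388, ωT=1.210405, cosh=1.826460, sinh=1.528383; start (x,ẋ)=(-0.114400, 0.008300) → end (x,ẋ)=(-0.011654, 0.584452)
phase 2: p=0.1886, T=0.594, ωT=1.853042, cosh=3.267979, sinh=3.111219; start (x,ẋ)=(-0.011654, 0.584452) → end (x,ẋ)=(0.117055, -0.033643)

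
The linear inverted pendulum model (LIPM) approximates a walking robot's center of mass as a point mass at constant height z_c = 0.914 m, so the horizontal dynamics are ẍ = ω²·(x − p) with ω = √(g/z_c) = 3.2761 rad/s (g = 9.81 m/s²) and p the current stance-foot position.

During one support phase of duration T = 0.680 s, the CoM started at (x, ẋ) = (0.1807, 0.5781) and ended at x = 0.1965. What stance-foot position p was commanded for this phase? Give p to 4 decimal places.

ωT = 3.2761·0.680 = 2.227748; cosh(ωT) = 4.693359, sinh(ωT) = 4.585588
x(T) = p + (x₀−p)·cosh(ωT) + (ẋ₀/ω)·sinh(ωT) ⇒ p·(1 − cosh) = x(T) − x₀·cosh − (ẋ₀/ω)·sinh
numerator   = 0.1965 − (0.1807)·4.693359 − (0.5781/3.2761)·4.585588 = -1.460762
denominator = 1 − 4.693359 = -3.693359
p = -1.460762 / -3.693359 = 0.3955

p = 0.3955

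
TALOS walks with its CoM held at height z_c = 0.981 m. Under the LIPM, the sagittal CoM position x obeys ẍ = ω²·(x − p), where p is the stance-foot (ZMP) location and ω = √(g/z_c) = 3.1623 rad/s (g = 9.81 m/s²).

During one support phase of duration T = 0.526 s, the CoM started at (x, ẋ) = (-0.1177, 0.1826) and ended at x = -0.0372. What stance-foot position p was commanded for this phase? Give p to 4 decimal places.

ωT = 3.1623·0.526 = 1.663370; cosh(ωT) = 2.733281, sinh(ωT) = 2.543782
x(T) = p + (x₀−p)·cosh(ωT) + (ẋ₀/ω)·sinh(ωT) ⇒ p·(1 − cosh) = x(T) − x₀·cosh − (ẋ₀/ω)·sinh
numerator   = -0.0372 − (-0.1177)·2.733281 − (0.1826/3.1623)·2.543782 = 0.137622
denominator = 1 − 2.733281 = -1.733281
p = 0.137622 / -1.733281 = -0.0794

p = -0.0794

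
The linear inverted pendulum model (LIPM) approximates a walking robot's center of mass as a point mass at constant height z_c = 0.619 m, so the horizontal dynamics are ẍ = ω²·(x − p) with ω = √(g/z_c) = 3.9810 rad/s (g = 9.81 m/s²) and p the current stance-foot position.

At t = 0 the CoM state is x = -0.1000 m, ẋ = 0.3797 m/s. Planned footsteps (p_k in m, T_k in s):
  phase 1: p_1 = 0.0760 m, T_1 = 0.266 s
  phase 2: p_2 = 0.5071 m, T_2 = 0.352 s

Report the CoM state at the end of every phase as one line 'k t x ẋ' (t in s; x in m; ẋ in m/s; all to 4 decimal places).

1 0.2660 -0.0873 -0.2754
2 0.6180 -0.9048 -5.1057

phase 1: p=0.0760, T=0.266, ωT=1.058946, cosh=1.615076, sinh=1.268255; start (x,ẋ)=(-0.100000, 0.379700) → end (x,ẋ)=(-0.087290, -0.275366)
phase 2: p=0.5071, T=0.352, ωT=1.401312, cosh=2.153399, sinh=1.907125; start (x,ẋ)=(-0.087290, -0.275366) → end (x,ẋ)=(-0.904774, -5.105737)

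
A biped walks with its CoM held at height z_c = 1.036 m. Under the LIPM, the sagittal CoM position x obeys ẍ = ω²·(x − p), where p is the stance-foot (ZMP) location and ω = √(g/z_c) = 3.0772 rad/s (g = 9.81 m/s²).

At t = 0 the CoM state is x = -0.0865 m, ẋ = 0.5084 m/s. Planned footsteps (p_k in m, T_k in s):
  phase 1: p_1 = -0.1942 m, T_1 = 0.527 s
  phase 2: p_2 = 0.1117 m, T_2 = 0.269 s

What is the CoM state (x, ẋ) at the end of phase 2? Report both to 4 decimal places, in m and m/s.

x = 1.2728, ẋ = 3.9997

phase 1: p=-0.1942, T=0.527, ωT=1.621684, cosh=2.629587, sinh=2.432022; start (x,ẋ)=(-0.086500, 0.508400) → end (x,ẋ)=(0.490813, 2.142889)
phase 2: p=0.1117, T=0.269, ωT=0.827767, cosh=1.362614, sinh=0.925589; start (x,ẋ)=(0.490813, 2.142889) → end (x,ẋ)=(1.272844, 3.999730)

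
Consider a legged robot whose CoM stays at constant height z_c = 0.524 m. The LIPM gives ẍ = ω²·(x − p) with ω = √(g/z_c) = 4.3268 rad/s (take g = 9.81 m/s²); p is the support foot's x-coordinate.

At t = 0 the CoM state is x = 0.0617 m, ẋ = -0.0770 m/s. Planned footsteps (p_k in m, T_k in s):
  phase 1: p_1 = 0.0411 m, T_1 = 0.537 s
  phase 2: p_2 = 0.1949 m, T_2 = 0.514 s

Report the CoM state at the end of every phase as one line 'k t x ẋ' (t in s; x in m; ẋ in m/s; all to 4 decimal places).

phase 1: p=0.0411, T=0.537, ωT=2.323492, cosh=5.154598, sinh=5.056667; start (x,ẋ)=(0.061700, -0.077000) → end (x,ẋ)=(0.057296, 0.053807)
phase 2: p=0.1949, T=0.514, ωT=2.223975, cosh=4.676091, sinh=4.567913; start (x,ẋ)=(0.057296, 0.053807) → end (x,ẋ)=(-0.391743, -2.468060)

1 0.5370 0.0573 0.0538
2 1.0510 -0.3917 -2.4681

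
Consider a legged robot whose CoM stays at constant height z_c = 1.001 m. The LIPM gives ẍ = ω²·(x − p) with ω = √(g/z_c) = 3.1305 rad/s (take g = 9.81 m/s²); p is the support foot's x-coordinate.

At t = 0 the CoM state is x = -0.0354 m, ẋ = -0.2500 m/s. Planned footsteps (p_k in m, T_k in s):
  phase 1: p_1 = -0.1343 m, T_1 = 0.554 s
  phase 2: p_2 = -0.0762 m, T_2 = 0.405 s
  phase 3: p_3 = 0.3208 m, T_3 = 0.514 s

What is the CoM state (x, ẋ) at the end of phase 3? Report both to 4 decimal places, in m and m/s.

phase 1: p=-0.1343, T=0.554, ωT=1.734297, cosh=2.920734, sinh=2.744210; start (x,ẋ)=(-0.035400, -0.250000) → end (x,ẋ)=(-0.064590, 0.119442)
phase 2: p=-0.0762, T=0.405, ωT=1.267853, cosh=1.917325, sinh=1.635889; start (x,ẋ)=(-0.064590, 0.119442) → end (x,ẋ)=(0.008475, 0.288462)
phase 3: p=0.3208, T=0.514, ωT=1.609077, cosh=2.599134, sinh=2.399062; start (x,ẋ)=(0.008475, 0.288462) → end (x,ẋ)=(-0.269911, -1.595889)

x = -0.2699, ẋ = -1.5959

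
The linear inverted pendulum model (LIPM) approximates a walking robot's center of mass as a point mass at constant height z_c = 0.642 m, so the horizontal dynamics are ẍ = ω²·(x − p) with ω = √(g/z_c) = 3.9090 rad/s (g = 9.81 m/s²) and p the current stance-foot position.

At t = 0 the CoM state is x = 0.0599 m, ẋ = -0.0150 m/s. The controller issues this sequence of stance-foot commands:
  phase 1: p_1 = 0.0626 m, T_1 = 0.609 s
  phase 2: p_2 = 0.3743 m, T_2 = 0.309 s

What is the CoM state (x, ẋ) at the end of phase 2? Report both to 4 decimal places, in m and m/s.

phase 1: p=0.0626, T=0.609, ωT=2.380581, cosh=5.451840, sinh=5.359343; start (x,ẋ)=(0.059900, -0.015000) → end (x,ẋ)=(0.027315, -0.138342)
phase 2: p=0.3743, T=0.309, ωT=1.207881, cosh=1.822608, sinh=1.523778; start (x,ẋ)=(0.027315, -0.138342) → end (x,ẋ)=(-0.312046, -2.318943)

x = -0.3120, ẋ = -2.3189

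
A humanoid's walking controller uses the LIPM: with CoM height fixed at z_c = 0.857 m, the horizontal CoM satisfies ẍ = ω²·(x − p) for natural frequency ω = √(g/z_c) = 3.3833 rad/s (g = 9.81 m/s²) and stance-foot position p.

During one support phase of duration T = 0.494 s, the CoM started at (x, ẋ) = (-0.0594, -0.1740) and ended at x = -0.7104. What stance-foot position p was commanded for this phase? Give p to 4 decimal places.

p = 0.2366

ωT = 3.3833·0.494 = 1.671350; cosh(ωT) = 2.753669, sinh(ωT) = 2.565676
x(T) = p + (x₀−p)·cosh(ωT) + (ẋ₀/ω)·sinh(ωT) ⇒ p·(1 − cosh) = x(T) − x₀·cosh − (ẋ₀/ω)·sinh
numerator   = -0.7104 − (-0.0594)·2.753669 − (-0.1740/3.3833)·2.565676 = -0.414882
denominator = 1 − 2.753669 = -1.753669
p = -0.414882 / -1.753669 = 0.2366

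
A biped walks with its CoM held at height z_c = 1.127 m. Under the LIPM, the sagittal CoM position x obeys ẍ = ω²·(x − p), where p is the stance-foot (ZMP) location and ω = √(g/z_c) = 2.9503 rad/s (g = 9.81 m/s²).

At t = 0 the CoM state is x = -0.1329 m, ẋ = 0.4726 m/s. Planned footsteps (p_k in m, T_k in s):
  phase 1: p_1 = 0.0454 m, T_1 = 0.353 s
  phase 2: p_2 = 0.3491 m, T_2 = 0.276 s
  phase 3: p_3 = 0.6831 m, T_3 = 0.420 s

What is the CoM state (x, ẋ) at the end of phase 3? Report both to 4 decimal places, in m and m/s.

x = -1.3526, ẋ = -5.5603

phase 1: p=0.0454, T=0.353, ωT=1.041456, cosh=1.593140, sinh=1.240199; start (x,ẋ)=(-0.132900, 0.472600) → end (x,ẋ)=(-0.039993, 0.100525)
phase 2: p=0.3491, T=0.276, ωT=0.814283, cosh=1.350256, sinh=0.907300; start (x,ẋ)=(-0.039993, 0.100525) → end (x,ẋ)=(-0.145361, -0.905791)
phase 3: p=0.6831, T=0.420, ωT=1.239126, cosh=1.871116, sinh=1.581479; start (x,ẋ)=(-0.145361, -0.905791) → end (x,ẋ)=(-1.352587, -5.560303)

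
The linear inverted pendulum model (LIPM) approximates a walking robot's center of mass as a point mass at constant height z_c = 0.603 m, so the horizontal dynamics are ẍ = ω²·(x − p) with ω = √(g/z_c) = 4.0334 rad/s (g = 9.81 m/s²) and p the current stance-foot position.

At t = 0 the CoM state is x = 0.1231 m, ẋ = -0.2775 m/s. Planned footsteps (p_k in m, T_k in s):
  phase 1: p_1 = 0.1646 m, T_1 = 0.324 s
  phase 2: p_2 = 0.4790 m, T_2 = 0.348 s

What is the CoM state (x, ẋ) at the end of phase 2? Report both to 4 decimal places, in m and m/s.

phase 1: p=0.1646, T=0.324, ωT=1.306822, cosh=1.982546, sinh=1.711867; start (x,ẋ)=(0.123100, -0.277500) → end (x,ẋ)=(-0.035453, -0.836699)
phase 2: p=0.4790, T=0.348, ωT=1.403623, cosh=2.157812, sinh=1.912107; start (x,ẋ)=(-0.035453, -0.836699) → end (x,ẋ)=(-1.027746, -5.773052)

x = -1.0277, ẋ = -5.7731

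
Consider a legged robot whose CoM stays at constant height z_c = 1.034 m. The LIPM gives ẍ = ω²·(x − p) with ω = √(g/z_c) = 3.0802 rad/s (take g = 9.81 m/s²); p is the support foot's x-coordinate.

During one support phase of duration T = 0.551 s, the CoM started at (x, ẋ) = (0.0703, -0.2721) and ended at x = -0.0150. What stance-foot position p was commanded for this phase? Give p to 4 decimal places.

ωT = 3.0802·0.551 = 1.697190; cosh(ωT) = 2.820893, sinh(ωT) = 2.637695
x(T) = p + (x₀−p)·cosh(ωT) + (ẋ₀/ω)·sinh(ωT) ⇒ p·(1 − cosh) = x(T) − x₀·cosh − (ẋ₀/ω)·sinh
numerator   = -0.0150 − (0.0703)·2.820893 − (-0.2721/3.0802)·2.637695 = 0.019701
denominator = 1 − 2.820893 = -1.820893
p = 0.019701 / -1.820893 = -0.0108

p = -0.0108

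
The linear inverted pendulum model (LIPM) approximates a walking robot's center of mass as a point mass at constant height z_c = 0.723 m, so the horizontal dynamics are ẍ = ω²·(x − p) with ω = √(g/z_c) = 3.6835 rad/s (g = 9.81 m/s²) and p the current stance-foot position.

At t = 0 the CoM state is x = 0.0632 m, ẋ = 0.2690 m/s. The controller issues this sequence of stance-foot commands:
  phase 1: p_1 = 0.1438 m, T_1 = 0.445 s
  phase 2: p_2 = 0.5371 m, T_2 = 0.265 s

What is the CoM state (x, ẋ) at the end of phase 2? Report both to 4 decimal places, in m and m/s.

x = -0.1163, ẋ = -1.8196

phase 1: p=0.1438, T=0.445, ωT=1.639158, cosh=2.672486, sinh=2.478342; start (x,ẋ)=(0.063200, 0.269000) → end (x,ẋ)=(0.109387, -0.016897)
phase 2: p=0.5371, T=0.265, ωT=0.976128, cosh=1.515463, sinh=1.138695; start (x,ẋ)=(0.109387, -0.016897) → end (x,ẋ)=(-0.116307, -1.819599)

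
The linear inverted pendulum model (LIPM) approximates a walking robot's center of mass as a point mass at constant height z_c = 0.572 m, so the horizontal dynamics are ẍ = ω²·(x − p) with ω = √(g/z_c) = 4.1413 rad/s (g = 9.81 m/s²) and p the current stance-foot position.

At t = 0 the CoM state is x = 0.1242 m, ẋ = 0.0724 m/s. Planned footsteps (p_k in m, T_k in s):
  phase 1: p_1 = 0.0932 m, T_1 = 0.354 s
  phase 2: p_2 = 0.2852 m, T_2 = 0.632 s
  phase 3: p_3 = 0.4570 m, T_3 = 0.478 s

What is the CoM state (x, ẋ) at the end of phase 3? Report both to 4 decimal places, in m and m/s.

x = 0.7160, ẋ = 1.1789

phase 1: p=0.0932, T=0.354, ωT=1.466020, cosh=2.281401, sinh=2.050559; start (x,ẋ)=(0.124200, 0.072400) → end (x,ẋ)=(0.199772, 0.428425)
phase 2: p=0.2852, T=0.632, ωT=2.617302, cosh=6.885854, sinh=6.812855; start (x,ẋ)=(0.199772, 0.428425) → end (x,ẋ)=(0.401759, 0.539805)
phase 3: p=0.4570, T=0.478, ωT=1.979541, cosh=3.688777, sinh=3.550645; start (x,ẋ)=(0.401759, 0.539805) → end (x,ẋ)=(0.716042, 1.178934)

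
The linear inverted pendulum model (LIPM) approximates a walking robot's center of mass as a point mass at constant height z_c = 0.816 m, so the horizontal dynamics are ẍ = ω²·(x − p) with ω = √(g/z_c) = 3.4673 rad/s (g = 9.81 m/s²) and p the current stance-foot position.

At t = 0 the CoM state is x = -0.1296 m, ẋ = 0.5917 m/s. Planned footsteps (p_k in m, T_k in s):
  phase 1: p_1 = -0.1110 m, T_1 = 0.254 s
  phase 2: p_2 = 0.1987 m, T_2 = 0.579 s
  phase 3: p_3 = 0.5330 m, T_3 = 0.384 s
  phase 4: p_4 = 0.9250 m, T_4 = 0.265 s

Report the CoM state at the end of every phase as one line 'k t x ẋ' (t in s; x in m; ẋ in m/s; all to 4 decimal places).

1 0.2540 0.0332 0.7720
2 0.8330 0.3853 0.8278
3 1.2170 0.6544 0.7748
4 1.4820 0.7674 0.1370

phase 1: p=-0.1110, T=0.254, ωT=0.880694, cosh=1.413535, sinh=0.999039; start (x,ẋ)=(-0.129600, 0.591700) → end (x,ẋ)=(0.033196, 0.771959)
phase 2: p=0.1987, T=0.579, ωT=2.007567, cosh=3.789747, sinh=3.655432; start (x,ẋ)=(0.033196, 0.771959) → end (x,ẋ)=(0.385325, 0.827849)
phase 3: p=0.5330, T=0.384, ωT=1.331443, cosh=2.025300, sinh=1.761204; start (x,ẋ)=(0.385325, 0.827849) → end (x,ẋ)=(0.654418, 0.774848)
phase 4: p=0.9250, T=0.265, ωT=0.918834, cosh=1.452676, sinh=1.053692; start (x,ẋ)=(0.654418, 0.774848) → end (x,ẋ)=(0.767403, 0.137040)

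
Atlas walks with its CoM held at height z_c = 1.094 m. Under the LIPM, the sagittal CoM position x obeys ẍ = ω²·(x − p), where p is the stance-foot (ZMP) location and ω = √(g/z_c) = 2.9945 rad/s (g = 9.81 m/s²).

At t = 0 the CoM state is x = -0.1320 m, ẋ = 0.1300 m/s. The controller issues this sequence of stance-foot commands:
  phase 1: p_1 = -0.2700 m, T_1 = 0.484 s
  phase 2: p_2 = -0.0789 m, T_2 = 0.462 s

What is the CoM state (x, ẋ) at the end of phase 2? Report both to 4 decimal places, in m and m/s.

x = 1.0602, ẋ = 3.5378

phase 1: p=-0.2700, T=0.484, ωT=1.449338, cosh=2.247509, sinh=2.012784; start (x,ẋ)=(-0.132000, 0.130000) → end (x,ẋ)=(0.127537, 1.123941)
phase 2: p=-0.0789, T=0.462, ωT=1.383459, cosh=2.119692, sinh=1.868982; start (x,ẋ)=(0.127537, 1.123941) → end (x,ẋ)=(1.060178, 3.537769)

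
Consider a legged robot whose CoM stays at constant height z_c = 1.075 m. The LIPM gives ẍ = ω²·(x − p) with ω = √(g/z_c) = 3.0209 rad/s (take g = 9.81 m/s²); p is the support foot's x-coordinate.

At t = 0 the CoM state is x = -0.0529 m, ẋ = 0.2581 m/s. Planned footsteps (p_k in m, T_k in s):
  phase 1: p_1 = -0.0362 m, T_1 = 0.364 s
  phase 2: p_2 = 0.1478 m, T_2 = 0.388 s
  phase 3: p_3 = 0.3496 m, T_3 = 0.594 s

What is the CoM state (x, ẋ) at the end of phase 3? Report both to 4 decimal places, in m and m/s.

phase 1: p=-0.0362, T=0.364, ωT=1.099608, cosh=1.667995, sinh=1.334993; start (x,ẋ)=(-0.052900, 0.258100) → end (x,ẋ)=(0.050004, 0.363160)
phase 2: p=0.1478, T=0.388, ωT=1.172109, cosh=1.769254, sinh=1.459541; start (x,ẋ)=(0.050004, 0.363160) → end (x,ẋ)=(0.150234, 0.211327)
phase 3: p=0.3496, T=0.594, ωT=1.794415, cosh=3.091088, sinh=2.924864; start (x,ẋ)=(0.150234, 0.211327) → end (x,ẋ)=(-0.062050, -1.108315)

x = -0.0621, ẋ = -1.1083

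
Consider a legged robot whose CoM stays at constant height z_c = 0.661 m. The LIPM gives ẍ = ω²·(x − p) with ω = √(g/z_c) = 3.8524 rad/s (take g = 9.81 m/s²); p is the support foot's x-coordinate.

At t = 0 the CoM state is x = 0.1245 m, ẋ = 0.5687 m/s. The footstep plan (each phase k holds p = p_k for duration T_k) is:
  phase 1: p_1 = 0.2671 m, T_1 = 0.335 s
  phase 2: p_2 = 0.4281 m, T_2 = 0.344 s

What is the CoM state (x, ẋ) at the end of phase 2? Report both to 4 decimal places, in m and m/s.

phase 1: p=0.2671, T=0.335, ωT=1.290554, cosh=1.954959, sinh=1.679841; start (x,ẋ)=(0.124500, 0.568700) → end (x,ẋ)=(0.236305, 0.188961)
phase 2: p=0.4281, T=0.344, ωT=1.325226, cosh=2.014389, sinh=1.748646; start (x,ẋ)=(0.236305, 0.188961) → end (x,ẋ)=(0.127521, -0.911385)

x = 0.1275, ẋ = -0.9114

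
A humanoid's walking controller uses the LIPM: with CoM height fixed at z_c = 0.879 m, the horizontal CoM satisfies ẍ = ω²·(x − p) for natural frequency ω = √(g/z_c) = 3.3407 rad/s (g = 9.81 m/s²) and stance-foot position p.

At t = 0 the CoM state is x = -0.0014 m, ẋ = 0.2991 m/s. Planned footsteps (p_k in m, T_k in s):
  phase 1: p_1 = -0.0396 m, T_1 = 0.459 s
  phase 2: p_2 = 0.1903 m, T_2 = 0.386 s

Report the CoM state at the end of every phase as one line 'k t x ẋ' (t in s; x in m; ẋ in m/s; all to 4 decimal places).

phase 1: p=-0.0396, T=0.459, ωT=1.533381, cosh=2.424812, sinh=2.209007; start (x,ẋ)=(-0.001400, 0.299100) → end (x,ẋ)=(0.250805, 1.007163)
phase 2: p=0.1903, T=0.386, ωT=1.289510, cosh=1.953207, sinh=1.677801; start (x,ẋ)=(0.250805, 1.007163) → end (x,ẋ)=(0.814306, 2.306329)

1 0.4590 0.2508 1.0072
2 0.8450 0.8143 2.3063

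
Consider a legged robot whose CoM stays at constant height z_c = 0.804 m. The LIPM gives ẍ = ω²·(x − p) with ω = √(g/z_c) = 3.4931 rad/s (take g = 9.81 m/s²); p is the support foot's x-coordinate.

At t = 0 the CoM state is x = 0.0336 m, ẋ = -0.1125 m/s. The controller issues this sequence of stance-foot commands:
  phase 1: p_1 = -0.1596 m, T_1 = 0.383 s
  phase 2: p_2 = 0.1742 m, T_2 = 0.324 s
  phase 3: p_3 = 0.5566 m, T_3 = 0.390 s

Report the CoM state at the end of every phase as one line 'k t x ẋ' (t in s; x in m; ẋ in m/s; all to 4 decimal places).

1 0.3830 0.1767 0.9682
2 0.7070 0.5636 1.6698
3 1.0970 1.4434 3.5191

phase 1: p=-0.1596, T=0.383, ωT=1.337857, cosh=2.036638, sinh=1.774231; start (x,ẋ)=(0.033600, -0.112500) → end (x,ẋ)=(0.176737, 0.968248)
phase 2: p=0.1742, T=0.324, ωT=1.131764, cosh=1.711794, sinh=1.389330; start (x,ẋ)=(0.176737, 0.968248) → end (x,ẋ)=(0.563649, 1.669753)
phase 3: p=0.5566, T=0.390, ωT=1.362309, cosh=2.080634, sinh=1.824566; start (x,ẋ)=(0.563649, 1.669753) → end (x,ẋ)=(1.443436, 3.519074)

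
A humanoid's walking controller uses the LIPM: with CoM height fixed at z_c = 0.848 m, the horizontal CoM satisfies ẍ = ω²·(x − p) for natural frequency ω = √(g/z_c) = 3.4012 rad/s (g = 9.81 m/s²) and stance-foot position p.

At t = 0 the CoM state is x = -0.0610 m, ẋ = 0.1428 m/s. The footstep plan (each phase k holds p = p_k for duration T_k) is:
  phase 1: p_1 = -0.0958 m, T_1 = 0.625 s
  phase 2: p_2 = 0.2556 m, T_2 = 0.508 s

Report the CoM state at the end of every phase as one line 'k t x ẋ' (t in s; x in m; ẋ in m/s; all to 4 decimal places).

1 0.6250 0.2255 1.0956
2 1.1330 1.0460 2.9013

phase 1: p=-0.0958, T=0.625, ωT=2.125750, cosh=4.249261, sinh=4.129918; start (x,ẋ)=(-0.061000, 0.142800) → end (x,ẋ)=(0.225470, 1.095619)
phase 2: p=0.2556, T=0.508, ωT=1.727810, cosh=2.902993, sinh=2.725319; start (x,ẋ)=(0.225470, 1.095619) → end (x,ẋ)=(1.046031, 2.901285)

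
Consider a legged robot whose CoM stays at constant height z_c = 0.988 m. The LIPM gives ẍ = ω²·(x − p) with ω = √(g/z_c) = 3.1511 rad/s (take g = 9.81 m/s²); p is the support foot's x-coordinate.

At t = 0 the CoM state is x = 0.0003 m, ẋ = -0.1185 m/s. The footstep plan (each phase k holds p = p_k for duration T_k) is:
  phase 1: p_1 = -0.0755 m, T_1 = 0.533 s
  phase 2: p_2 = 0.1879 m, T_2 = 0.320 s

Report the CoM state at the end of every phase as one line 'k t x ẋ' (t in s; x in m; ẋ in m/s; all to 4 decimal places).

phase 1: p=-0.0755, T=0.533, ωT=1.679536, cosh=2.774764, sinh=2.588304; start (x,ẋ)=(0.000300, -0.118500) → end (x,ẋ)=(0.037492, 0.289416)
phase 2: p=0.1879, T=0.320, ωT=1.008352, cosh=1.552950, sinh=1.188130; start (x,ẋ)=(0.037492, 0.289416) → end (x,ẋ)=(0.063448, -0.113669)

1 0.5330 0.0375 0.2894
2 0.8530 0.0634 -0.1137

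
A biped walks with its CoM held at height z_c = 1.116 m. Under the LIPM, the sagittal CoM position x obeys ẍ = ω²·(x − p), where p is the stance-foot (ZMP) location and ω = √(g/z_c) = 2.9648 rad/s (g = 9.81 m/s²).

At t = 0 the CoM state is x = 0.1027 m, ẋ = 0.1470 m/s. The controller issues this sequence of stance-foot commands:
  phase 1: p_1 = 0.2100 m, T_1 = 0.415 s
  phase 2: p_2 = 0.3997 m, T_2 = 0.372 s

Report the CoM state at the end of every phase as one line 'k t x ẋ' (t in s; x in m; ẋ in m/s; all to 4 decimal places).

1 0.4150 0.0883 -0.2249
2 0.7870 -0.2228 -1.6137

phase 1: p=0.2100, T=0.415, ωT=1.230392, cosh=1.857374, sinh=1.565196; start (x,ẋ)=(0.102700, 0.147000) → end (x,ẋ)=(0.088309, -0.224891)
phase 2: p=0.3997, T=0.372, ωT=1.102906, cosh=1.672406, sinh=1.340501; start (x,ẋ)=(0.088309, -0.224891) → end (x,ẋ)=(-0.222754, -1.613676)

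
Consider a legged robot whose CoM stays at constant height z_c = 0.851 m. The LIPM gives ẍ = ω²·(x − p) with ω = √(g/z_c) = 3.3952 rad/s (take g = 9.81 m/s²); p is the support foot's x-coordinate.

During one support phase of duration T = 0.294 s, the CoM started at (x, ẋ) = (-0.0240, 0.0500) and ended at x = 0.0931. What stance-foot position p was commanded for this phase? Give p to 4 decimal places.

p = -0.2086

ωT = 3.3952·0.294 = 0.998189; cosh(ωT) = 1.540955, sinh(ωT) = 1.172408
x(T) = p + (x₀−p)·cosh(ωT) + (ẋ₀/ω)·sinh(ωT) ⇒ p·(1 − cosh) = x(T) − x₀·cosh − (ẋ₀/ω)·sinh
numerator   = 0.0931 − (-0.0240)·1.540955 − (0.0500/3.3952)·1.172408 = 0.112817
denominator = 1 − 1.540955 = -0.540955
p = 0.112817 / -0.540955 = -0.2086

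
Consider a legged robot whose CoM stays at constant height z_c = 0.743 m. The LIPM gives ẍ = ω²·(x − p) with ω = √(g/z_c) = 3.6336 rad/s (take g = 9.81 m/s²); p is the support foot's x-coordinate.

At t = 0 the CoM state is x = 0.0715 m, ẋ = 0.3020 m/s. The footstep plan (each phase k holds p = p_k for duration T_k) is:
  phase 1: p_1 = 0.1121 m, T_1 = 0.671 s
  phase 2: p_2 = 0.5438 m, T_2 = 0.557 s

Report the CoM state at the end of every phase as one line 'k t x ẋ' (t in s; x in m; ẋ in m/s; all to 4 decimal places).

1 0.6710 0.3501 0.9041
2 1.2280 0.7233 0.8645

phase 1: p=0.1121, T=0.671, ωT=2.438146, cosh=5.769554, sinh=5.682231; start (x,ẋ)=(0.071500, 0.302000) → end (x,ẋ)=(0.350124, 0.904139)
phase 2: p=0.5438, T=0.557, ωT=2.023915, cosh=3.850017, sinh=3.717880; start (x,ẋ)=(0.350124, 0.904139) → end (x,ẋ)=(0.723255, 0.864530)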